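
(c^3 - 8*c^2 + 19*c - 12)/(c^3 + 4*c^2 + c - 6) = (c^2 - 7*c + 12)/(c^2 + 5*c + 6)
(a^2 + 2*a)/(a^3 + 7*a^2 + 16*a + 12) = a/(a^2 + 5*a + 6)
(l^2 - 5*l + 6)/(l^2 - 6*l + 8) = (l - 3)/(l - 4)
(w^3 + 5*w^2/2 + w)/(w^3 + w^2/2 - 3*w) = (2*w + 1)/(2*w - 3)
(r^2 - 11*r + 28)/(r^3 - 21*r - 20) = (-r^2 + 11*r - 28)/(-r^3 + 21*r + 20)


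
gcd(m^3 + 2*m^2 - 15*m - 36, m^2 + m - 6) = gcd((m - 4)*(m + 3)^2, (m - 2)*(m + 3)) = m + 3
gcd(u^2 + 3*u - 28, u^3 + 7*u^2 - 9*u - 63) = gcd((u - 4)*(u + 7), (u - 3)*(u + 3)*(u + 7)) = u + 7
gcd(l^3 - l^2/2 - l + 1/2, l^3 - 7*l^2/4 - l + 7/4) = l^2 - 1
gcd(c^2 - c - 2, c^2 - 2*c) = c - 2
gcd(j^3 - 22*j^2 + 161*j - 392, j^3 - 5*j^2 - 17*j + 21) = j - 7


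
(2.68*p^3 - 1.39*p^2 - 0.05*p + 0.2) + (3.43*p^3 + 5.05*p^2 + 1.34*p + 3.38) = 6.11*p^3 + 3.66*p^2 + 1.29*p + 3.58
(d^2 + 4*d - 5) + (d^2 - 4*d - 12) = 2*d^2 - 17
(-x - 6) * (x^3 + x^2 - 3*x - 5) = -x^4 - 7*x^3 - 3*x^2 + 23*x + 30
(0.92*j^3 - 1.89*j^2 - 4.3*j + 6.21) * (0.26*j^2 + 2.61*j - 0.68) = 0.2392*j^5 + 1.9098*j^4 - 6.6765*j^3 - 8.3232*j^2 + 19.1321*j - 4.2228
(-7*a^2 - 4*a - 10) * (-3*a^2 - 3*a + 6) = 21*a^4 + 33*a^3 + 6*a - 60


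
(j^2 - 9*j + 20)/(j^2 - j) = (j^2 - 9*j + 20)/(j*(j - 1))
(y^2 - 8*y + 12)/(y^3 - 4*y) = (y - 6)/(y*(y + 2))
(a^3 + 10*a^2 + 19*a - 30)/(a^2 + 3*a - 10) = (a^2 + 5*a - 6)/(a - 2)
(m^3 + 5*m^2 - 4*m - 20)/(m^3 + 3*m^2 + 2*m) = (m^2 + 3*m - 10)/(m*(m + 1))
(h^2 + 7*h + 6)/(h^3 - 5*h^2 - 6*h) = (h + 6)/(h*(h - 6))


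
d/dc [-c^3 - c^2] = c*(-3*c - 2)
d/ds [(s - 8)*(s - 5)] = 2*s - 13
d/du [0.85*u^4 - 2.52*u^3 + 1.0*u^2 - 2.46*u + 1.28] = 3.4*u^3 - 7.56*u^2 + 2.0*u - 2.46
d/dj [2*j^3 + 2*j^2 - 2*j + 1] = 6*j^2 + 4*j - 2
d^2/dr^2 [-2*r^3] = -12*r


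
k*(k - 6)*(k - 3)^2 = k^4 - 12*k^3 + 45*k^2 - 54*k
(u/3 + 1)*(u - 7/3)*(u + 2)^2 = u^4/3 + 14*u^3/9 - u^2/9 - 76*u/9 - 28/3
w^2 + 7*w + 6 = (w + 1)*(w + 6)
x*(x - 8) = x^2 - 8*x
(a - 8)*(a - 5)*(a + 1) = a^3 - 12*a^2 + 27*a + 40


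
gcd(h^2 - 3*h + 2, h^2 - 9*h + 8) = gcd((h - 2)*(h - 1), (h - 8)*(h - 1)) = h - 1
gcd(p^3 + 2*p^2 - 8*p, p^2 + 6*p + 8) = p + 4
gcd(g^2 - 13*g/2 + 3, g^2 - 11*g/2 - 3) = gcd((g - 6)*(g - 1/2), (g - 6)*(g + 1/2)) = g - 6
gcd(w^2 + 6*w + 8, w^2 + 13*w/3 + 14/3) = w + 2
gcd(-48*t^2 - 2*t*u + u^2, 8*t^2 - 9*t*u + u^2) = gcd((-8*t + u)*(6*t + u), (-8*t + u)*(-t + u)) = 8*t - u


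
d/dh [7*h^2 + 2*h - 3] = 14*h + 2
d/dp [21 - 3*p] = -3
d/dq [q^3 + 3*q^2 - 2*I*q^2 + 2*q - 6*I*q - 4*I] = 3*q^2 + q*(6 - 4*I) + 2 - 6*I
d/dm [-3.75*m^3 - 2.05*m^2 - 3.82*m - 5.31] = -11.25*m^2 - 4.1*m - 3.82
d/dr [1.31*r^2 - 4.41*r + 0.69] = 2.62*r - 4.41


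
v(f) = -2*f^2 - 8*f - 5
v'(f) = -4*f - 8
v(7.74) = -186.74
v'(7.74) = -38.96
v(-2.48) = 2.54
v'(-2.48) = 1.92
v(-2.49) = 2.52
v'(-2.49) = 1.96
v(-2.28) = 2.84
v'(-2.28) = 1.12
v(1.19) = -17.35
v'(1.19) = -12.76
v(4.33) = -77.14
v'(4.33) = -25.32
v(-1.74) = 2.86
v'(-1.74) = -1.04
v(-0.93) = 0.71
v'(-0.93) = -4.28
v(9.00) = -239.00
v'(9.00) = -44.00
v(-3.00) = 1.00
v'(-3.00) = 4.00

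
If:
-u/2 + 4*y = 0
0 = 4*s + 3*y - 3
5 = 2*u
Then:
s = 33/64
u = 5/2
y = 5/16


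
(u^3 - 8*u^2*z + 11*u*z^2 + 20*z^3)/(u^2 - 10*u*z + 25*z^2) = (-u^2 + 3*u*z + 4*z^2)/(-u + 5*z)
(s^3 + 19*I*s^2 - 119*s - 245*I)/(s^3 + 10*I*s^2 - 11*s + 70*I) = (s + 7*I)/(s - 2*I)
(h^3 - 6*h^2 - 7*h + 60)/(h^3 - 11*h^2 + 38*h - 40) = (h + 3)/(h - 2)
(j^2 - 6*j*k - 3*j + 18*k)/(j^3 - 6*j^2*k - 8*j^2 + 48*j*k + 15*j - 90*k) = 1/(j - 5)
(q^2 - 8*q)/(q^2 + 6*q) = (q - 8)/(q + 6)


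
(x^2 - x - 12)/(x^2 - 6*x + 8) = (x + 3)/(x - 2)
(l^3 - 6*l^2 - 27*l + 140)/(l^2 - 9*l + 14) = (l^2 + l - 20)/(l - 2)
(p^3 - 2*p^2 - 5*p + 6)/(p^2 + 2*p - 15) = (p^2 + p - 2)/(p + 5)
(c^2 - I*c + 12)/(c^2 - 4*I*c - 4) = (-c^2 + I*c - 12)/(-c^2 + 4*I*c + 4)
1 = 1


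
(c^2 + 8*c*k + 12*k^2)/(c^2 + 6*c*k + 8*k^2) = (c + 6*k)/(c + 4*k)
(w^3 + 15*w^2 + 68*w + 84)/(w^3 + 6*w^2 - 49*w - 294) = (w + 2)/(w - 7)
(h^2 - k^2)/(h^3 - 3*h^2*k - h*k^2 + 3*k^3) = 1/(h - 3*k)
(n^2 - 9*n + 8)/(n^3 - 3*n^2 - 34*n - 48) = (n - 1)/(n^2 + 5*n + 6)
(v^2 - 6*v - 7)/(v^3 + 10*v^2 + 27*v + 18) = (v - 7)/(v^2 + 9*v + 18)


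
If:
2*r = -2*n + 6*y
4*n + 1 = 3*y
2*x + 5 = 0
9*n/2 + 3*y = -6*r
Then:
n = -14/53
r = 11/53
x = -5/2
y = -1/53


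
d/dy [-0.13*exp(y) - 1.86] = -0.13*exp(y)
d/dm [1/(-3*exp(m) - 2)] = 3*exp(m)/(3*exp(m) + 2)^2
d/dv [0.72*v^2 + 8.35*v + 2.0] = 1.44*v + 8.35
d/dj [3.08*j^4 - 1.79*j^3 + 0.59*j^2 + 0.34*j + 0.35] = 12.32*j^3 - 5.37*j^2 + 1.18*j + 0.34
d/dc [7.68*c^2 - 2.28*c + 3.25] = 15.36*c - 2.28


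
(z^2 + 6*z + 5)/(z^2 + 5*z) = (z + 1)/z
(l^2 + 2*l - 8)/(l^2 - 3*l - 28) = (l - 2)/(l - 7)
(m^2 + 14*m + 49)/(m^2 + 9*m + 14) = (m + 7)/(m + 2)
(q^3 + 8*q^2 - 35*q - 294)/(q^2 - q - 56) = (q^2 + q - 42)/(q - 8)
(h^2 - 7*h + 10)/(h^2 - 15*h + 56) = (h^2 - 7*h + 10)/(h^2 - 15*h + 56)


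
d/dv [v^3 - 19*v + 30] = 3*v^2 - 19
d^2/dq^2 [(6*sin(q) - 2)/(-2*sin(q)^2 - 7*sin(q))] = 2*(12*sin(q)^2 - 58*sin(q) - 66 - 25/sin(q) + 84/sin(q)^2 + 98/sin(q)^3)/(2*sin(q) + 7)^3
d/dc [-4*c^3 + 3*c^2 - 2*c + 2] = -12*c^2 + 6*c - 2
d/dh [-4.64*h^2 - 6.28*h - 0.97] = -9.28*h - 6.28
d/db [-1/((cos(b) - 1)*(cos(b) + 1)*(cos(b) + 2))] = (3 - 4*cos(b)/sin(b)^2 - 2/sin(b)^2)/((cos(b) + 2)^2*sin(b))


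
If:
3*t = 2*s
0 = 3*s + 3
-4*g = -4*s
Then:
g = -1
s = -1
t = -2/3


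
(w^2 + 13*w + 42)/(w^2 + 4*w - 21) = (w + 6)/(w - 3)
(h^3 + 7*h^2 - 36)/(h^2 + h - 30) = (h^2 + h - 6)/(h - 5)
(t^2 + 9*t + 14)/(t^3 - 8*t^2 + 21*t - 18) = (t^2 + 9*t + 14)/(t^3 - 8*t^2 + 21*t - 18)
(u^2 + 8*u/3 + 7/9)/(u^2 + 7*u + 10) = (9*u^2 + 24*u + 7)/(9*(u^2 + 7*u + 10))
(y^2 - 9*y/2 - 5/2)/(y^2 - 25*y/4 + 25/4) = 2*(2*y + 1)/(4*y - 5)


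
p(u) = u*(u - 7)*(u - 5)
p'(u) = u*(u - 7) + u*(u - 5) + (u - 7)*(u - 5)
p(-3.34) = -288.03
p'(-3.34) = 148.63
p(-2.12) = -137.66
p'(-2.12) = 99.36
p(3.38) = 19.82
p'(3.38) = -11.85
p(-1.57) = -88.40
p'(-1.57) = 80.07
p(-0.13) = -4.75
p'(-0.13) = 38.17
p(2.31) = 29.14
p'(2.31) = -4.43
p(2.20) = 29.57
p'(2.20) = -3.28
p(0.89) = 22.35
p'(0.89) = 16.02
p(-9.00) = -2016.00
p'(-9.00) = 494.00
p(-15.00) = -6600.00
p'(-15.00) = 1070.00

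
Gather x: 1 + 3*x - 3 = 3*x - 2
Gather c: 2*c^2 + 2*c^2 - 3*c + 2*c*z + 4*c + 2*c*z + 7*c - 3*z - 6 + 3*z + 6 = 4*c^2 + c*(4*z + 8)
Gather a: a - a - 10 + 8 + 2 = 0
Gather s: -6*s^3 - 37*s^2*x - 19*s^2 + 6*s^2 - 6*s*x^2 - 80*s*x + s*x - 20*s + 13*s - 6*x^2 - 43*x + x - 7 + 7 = -6*s^3 + s^2*(-37*x - 13) + s*(-6*x^2 - 79*x - 7) - 6*x^2 - 42*x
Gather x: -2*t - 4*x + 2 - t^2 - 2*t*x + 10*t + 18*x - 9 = -t^2 + 8*t + x*(14 - 2*t) - 7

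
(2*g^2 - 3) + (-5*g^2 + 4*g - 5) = -3*g^2 + 4*g - 8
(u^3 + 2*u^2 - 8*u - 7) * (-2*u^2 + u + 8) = -2*u^5 - 3*u^4 + 26*u^3 + 22*u^2 - 71*u - 56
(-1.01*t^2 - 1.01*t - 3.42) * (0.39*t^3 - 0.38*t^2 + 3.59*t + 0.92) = -0.3939*t^5 - 0.0101*t^4 - 4.5759*t^3 - 3.2555*t^2 - 13.207*t - 3.1464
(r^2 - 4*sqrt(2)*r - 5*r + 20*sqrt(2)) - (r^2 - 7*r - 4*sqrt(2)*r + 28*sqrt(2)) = 2*r - 8*sqrt(2)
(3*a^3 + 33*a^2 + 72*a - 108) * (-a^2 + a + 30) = -3*a^5 - 30*a^4 + 51*a^3 + 1170*a^2 + 2052*a - 3240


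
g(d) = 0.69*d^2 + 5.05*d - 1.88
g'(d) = 1.38*d + 5.05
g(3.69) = 26.15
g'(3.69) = 10.14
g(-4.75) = -10.30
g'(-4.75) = -1.50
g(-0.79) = -5.44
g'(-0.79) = 3.96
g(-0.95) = -6.05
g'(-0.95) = 3.74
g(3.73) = 26.56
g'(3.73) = 10.20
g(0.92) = 3.35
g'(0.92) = 6.32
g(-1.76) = -8.63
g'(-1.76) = 2.62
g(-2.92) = -10.74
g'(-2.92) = 1.02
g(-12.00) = 36.88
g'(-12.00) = -11.51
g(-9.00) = 8.56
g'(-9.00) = -7.37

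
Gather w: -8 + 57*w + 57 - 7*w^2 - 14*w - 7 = -7*w^2 + 43*w + 42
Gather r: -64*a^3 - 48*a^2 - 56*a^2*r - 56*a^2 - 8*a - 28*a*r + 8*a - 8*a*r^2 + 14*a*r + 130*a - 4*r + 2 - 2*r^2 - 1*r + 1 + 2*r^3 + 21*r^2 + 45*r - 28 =-64*a^3 - 104*a^2 + 130*a + 2*r^3 + r^2*(19 - 8*a) + r*(-56*a^2 - 14*a + 40) - 25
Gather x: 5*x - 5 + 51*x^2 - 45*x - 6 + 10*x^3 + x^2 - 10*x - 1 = 10*x^3 + 52*x^2 - 50*x - 12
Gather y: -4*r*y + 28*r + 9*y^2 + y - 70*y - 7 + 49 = 28*r + 9*y^2 + y*(-4*r - 69) + 42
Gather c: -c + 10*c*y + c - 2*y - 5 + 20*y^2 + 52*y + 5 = 10*c*y + 20*y^2 + 50*y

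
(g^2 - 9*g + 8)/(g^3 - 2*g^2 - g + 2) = (g - 8)/(g^2 - g - 2)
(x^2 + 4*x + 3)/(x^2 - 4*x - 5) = (x + 3)/(x - 5)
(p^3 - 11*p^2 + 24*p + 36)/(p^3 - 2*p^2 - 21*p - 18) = (p - 6)/(p + 3)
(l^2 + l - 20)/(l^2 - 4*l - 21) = (-l^2 - l + 20)/(-l^2 + 4*l + 21)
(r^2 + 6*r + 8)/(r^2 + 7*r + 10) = (r + 4)/(r + 5)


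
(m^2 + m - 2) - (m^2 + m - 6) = 4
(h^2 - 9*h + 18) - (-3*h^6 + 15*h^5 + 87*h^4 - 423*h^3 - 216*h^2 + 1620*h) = 3*h^6 - 15*h^5 - 87*h^4 + 423*h^3 + 217*h^2 - 1629*h + 18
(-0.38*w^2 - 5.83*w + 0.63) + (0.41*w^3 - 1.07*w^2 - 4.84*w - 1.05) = 0.41*w^3 - 1.45*w^2 - 10.67*w - 0.42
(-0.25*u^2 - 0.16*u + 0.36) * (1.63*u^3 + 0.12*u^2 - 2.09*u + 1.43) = -0.4075*u^5 - 0.2908*u^4 + 1.0901*u^3 + 0.0201*u^2 - 0.9812*u + 0.5148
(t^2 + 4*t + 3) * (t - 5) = t^3 - t^2 - 17*t - 15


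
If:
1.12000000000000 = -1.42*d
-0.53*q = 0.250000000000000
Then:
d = -0.79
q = -0.47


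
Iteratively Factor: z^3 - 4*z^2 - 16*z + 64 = (z + 4)*(z^2 - 8*z + 16) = (z - 4)*(z + 4)*(z - 4)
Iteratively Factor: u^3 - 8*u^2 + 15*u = (u - 5)*(u^2 - 3*u) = (u - 5)*(u - 3)*(u)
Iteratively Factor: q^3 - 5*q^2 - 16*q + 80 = (q - 5)*(q^2 - 16) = (q - 5)*(q + 4)*(q - 4)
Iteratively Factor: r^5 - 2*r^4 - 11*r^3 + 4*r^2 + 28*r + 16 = (r - 2)*(r^4 - 11*r^2 - 18*r - 8) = (r - 2)*(r + 1)*(r^3 - r^2 - 10*r - 8) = (r - 2)*(r + 1)*(r + 2)*(r^2 - 3*r - 4) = (r - 2)*(r + 1)^2*(r + 2)*(r - 4)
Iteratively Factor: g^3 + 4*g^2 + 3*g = (g + 1)*(g^2 + 3*g) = g*(g + 1)*(g + 3)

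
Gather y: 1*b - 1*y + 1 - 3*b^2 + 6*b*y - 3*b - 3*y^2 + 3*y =-3*b^2 - 2*b - 3*y^2 + y*(6*b + 2) + 1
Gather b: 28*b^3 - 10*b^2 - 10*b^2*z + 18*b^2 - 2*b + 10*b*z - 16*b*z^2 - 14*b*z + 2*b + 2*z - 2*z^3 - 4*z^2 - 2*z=28*b^3 + b^2*(8 - 10*z) + b*(-16*z^2 - 4*z) - 2*z^3 - 4*z^2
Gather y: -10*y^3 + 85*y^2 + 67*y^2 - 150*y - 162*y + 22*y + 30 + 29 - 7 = -10*y^3 + 152*y^2 - 290*y + 52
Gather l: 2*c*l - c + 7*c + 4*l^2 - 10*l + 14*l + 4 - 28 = 6*c + 4*l^2 + l*(2*c + 4) - 24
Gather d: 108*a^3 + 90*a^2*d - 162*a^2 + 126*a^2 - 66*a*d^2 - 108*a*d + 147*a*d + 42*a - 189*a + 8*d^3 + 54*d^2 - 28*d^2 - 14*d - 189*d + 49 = 108*a^3 - 36*a^2 - 147*a + 8*d^3 + d^2*(26 - 66*a) + d*(90*a^2 + 39*a - 203) + 49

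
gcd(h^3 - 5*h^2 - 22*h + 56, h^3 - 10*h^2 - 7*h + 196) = h^2 - 3*h - 28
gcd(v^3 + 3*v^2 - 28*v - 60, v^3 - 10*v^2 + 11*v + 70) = v^2 - 3*v - 10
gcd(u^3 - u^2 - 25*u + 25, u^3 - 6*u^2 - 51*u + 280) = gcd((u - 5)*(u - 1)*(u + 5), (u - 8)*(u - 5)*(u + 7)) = u - 5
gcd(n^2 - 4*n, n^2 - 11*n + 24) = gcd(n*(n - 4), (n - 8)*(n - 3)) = 1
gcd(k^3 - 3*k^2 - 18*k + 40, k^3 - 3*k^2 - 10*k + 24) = k - 2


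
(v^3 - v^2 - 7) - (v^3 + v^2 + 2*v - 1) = -2*v^2 - 2*v - 6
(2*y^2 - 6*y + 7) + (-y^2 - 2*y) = y^2 - 8*y + 7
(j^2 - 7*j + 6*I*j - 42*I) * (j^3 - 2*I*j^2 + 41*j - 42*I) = j^5 - 7*j^4 + 4*I*j^4 + 53*j^3 - 28*I*j^3 - 371*j^2 + 204*I*j^2 + 252*j - 1428*I*j - 1764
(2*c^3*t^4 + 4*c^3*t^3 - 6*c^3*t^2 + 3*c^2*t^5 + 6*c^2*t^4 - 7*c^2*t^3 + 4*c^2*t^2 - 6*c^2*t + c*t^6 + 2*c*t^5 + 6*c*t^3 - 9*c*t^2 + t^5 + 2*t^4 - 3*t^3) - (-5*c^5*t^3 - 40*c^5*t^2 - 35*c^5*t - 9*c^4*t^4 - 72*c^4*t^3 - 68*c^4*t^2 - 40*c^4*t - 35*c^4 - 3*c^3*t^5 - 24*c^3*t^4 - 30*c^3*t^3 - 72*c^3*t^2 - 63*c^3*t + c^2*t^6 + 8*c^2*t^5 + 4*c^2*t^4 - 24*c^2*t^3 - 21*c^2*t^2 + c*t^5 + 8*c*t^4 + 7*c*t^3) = 5*c^5*t^3 + 40*c^5*t^2 + 35*c^5*t + 9*c^4*t^4 + 72*c^4*t^3 + 68*c^4*t^2 + 40*c^4*t + 35*c^4 + 3*c^3*t^5 + 26*c^3*t^4 + 34*c^3*t^3 + 66*c^3*t^2 + 63*c^3*t - c^2*t^6 - 5*c^2*t^5 + 2*c^2*t^4 + 17*c^2*t^3 + 25*c^2*t^2 - 6*c^2*t + c*t^6 + c*t^5 - 8*c*t^4 - c*t^3 - 9*c*t^2 + t^5 + 2*t^4 - 3*t^3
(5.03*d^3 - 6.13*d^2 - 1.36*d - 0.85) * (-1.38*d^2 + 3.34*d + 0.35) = -6.9414*d^5 + 25.2596*d^4 - 16.8369*d^3 - 5.5149*d^2 - 3.315*d - 0.2975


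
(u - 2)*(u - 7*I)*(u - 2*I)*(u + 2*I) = u^4 - 2*u^3 - 7*I*u^3 + 4*u^2 + 14*I*u^2 - 8*u - 28*I*u + 56*I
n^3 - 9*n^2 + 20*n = n*(n - 5)*(n - 4)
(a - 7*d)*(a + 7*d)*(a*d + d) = a^3*d + a^2*d - 49*a*d^3 - 49*d^3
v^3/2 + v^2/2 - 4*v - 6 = (v/2 + 1)*(v - 3)*(v + 2)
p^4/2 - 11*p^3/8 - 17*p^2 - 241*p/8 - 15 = (p/2 + 1/2)*(p - 8)*(p + 5/4)*(p + 3)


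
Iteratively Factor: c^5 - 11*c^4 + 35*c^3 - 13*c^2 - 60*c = (c)*(c^4 - 11*c^3 + 35*c^2 - 13*c - 60) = c*(c - 3)*(c^3 - 8*c^2 + 11*c + 20) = c*(c - 3)*(c + 1)*(c^2 - 9*c + 20) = c*(c - 5)*(c - 3)*(c + 1)*(c - 4)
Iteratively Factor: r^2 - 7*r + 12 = (r - 4)*(r - 3)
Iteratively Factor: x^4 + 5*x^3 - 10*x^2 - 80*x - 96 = (x + 4)*(x^3 + x^2 - 14*x - 24) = (x + 3)*(x + 4)*(x^2 - 2*x - 8) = (x + 2)*(x + 3)*(x + 4)*(x - 4)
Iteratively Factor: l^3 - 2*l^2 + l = (l)*(l^2 - 2*l + 1) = l*(l - 1)*(l - 1)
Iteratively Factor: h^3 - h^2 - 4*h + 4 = (h - 1)*(h^2 - 4) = (h - 1)*(h + 2)*(h - 2)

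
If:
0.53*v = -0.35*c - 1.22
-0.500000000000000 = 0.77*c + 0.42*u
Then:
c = -1.51428571428571*v - 3.48571428571429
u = 2.77619047619048*v + 5.2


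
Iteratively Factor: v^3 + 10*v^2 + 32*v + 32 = (v + 2)*(v^2 + 8*v + 16) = (v + 2)*(v + 4)*(v + 4)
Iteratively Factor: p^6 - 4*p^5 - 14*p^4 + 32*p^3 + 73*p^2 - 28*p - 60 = (p - 5)*(p^5 + p^4 - 9*p^3 - 13*p^2 + 8*p + 12) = (p - 5)*(p - 1)*(p^4 + 2*p^3 - 7*p^2 - 20*p - 12) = (p - 5)*(p - 1)*(p + 1)*(p^3 + p^2 - 8*p - 12) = (p - 5)*(p - 1)*(p + 1)*(p + 2)*(p^2 - p - 6) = (p - 5)*(p - 3)*(p - 1)*(p + 1)*(p + 2)*(p + 2)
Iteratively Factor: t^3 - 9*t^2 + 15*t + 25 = (t - 5)*(t^2 - 4*t - 5) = (t - 5)*(t + 1)*(t - 5)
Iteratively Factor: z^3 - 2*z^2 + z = (z)*(z^2 - 2*z + 1) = z*(z - 1)*(z - 1)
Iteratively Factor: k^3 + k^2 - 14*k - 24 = (k + 3)*(k^2 - 2*k - 8) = (k - 4)*(k + 3)*(k + 2)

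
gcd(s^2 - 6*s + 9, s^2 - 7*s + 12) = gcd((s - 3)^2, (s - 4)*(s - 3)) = s - 3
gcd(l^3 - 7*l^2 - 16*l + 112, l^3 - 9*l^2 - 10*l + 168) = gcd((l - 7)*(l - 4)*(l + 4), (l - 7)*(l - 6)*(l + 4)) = l^2 - 3*l - 28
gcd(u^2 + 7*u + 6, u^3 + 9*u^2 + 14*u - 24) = u + 6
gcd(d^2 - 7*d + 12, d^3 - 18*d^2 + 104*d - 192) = d - 4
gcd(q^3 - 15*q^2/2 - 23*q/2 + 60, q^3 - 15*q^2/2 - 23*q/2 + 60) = q^3 - 15*q^2/2 - 23*q/2 + 60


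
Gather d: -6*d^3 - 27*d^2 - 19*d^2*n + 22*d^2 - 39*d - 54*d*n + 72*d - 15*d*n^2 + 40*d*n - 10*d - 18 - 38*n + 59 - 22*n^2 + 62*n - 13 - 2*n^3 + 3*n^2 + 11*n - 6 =-6*d^3 + d^2*(-19*n - 5) + d*(-15*n^2 - 14*n + 23) - 2*n^3 - 19*n^2 + 35*n + 22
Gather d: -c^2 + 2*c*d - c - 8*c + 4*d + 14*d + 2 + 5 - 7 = -c^2 - 9*c + d*(2*c + 18)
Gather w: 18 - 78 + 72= 12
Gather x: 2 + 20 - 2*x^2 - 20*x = -2*x^2 - 20*x + 22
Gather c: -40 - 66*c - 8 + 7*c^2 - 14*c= 7*c^2 - 80*c - 48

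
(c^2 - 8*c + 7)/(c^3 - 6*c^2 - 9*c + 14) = 1/(c + 2)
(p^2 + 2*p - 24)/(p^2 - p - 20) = (-p^2 - 2*p + 24)/(-p^2 + p + 20)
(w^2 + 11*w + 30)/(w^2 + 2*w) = (w^2 + 11*w + 30)/(w*(w + 2))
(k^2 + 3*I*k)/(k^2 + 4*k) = (k + 3*I)/(k + 4)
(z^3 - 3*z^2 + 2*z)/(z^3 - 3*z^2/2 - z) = 2*(z - 1)/(2*z + 1)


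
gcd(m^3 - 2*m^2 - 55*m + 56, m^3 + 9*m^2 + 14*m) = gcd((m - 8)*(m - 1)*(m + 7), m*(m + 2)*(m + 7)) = m + 7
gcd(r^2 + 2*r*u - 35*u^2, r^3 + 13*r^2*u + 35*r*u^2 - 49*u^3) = r + 7*u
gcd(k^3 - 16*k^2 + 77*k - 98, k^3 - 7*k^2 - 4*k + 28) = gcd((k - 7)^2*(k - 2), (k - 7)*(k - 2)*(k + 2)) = k^2 - 9*k + 14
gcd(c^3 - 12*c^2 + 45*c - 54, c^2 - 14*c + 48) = c - 6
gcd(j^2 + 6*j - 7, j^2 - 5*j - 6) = 1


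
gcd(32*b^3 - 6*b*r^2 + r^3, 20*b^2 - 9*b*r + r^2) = -4*b + r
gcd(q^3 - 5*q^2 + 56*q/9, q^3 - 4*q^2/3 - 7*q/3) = q^2 - 7*q/3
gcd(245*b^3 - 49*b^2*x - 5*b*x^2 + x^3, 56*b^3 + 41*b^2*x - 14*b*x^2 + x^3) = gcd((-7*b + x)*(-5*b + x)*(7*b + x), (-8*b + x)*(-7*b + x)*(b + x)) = -7*b + x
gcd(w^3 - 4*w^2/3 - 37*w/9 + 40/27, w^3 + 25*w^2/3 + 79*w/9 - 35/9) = w^2 + 4*w/3 - 5/9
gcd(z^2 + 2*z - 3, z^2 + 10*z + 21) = z + 3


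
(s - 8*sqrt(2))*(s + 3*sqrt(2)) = s^2 - 5*sqrt(2)*s - 48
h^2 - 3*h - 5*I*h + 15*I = (h - 3)*(h - 5*I)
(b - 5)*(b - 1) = b^2 - 6*b + 5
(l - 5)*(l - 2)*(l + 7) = l^3 - 39*l + 70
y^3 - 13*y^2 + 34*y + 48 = (y - 8)*(y - 6)*(y + 1)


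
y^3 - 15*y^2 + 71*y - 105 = (y - 7)*(y - 5)*(y - 3)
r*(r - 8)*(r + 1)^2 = r^4 - 6*r^3 - 15*r^2 - 8*r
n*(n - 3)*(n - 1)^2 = n^4 - 5*n^3 + 7*n^2 - 3*n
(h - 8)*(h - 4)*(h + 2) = h^3 - 10*h^2 + 8*h + 64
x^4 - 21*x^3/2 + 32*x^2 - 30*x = x*(x - 6)*(x - 5/2)*(x - 2)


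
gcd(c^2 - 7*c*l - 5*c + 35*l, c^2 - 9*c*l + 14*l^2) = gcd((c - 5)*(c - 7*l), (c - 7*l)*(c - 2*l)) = c - 7*l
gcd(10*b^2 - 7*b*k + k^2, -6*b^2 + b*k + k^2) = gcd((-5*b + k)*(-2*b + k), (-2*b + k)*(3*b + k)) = 2*b - k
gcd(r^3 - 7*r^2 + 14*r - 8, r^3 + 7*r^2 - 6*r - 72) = 1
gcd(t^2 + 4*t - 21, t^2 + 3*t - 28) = t + 7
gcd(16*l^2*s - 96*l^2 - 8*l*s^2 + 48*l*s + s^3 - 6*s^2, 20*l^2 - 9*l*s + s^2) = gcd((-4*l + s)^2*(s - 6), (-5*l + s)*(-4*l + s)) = -4*l + s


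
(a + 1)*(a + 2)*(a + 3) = a^3 + 6*a^2 + 11*a + 6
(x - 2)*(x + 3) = x^2 + x - 6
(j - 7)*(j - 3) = j^2 - 10*j + 21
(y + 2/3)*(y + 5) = y^2 + 17*y/3 + 10/3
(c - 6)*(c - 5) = c^2 - 11*c + 30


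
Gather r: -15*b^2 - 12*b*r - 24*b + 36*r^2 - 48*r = -15*b^2 - 24*b + 36*r^2 + r*(-12*b - 48)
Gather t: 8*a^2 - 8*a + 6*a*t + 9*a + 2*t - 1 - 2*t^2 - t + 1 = 8*a^2 + a - 2*t^2 + t*(6*a + 1)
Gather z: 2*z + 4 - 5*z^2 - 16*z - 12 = -5*z^2 - 14*z - 8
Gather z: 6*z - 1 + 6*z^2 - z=6*z^2 + 5*z - 1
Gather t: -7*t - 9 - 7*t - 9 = -14*t - 18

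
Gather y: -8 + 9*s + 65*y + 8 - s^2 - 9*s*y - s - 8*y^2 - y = -s^2 + 8*s - 8*y^2 + y*(64 - 9*s)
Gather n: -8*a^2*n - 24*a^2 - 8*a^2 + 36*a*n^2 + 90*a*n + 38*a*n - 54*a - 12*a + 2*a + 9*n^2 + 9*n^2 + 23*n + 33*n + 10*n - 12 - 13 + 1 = -32*a^2 - 64*a + n^2*(36*a + 18) + n*(-8*a^2 + 128*a + 66) - 24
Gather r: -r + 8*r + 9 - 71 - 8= 7*r - 70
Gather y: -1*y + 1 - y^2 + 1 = -y^2 - y + 2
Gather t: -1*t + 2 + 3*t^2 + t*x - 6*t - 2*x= 3*t^2 + t*(x - 7) - 2*x + 2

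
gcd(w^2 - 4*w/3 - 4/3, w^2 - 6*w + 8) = w - 2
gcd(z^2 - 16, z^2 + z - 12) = z + 4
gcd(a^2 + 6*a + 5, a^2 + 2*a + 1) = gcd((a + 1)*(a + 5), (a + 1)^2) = a + 1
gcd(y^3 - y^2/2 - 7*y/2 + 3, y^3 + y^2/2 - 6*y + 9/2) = y^2 - 5*y/2 + 3/2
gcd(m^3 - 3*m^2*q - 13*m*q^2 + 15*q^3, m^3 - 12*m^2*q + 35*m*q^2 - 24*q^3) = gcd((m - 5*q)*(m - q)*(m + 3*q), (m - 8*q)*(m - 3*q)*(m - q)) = -m + q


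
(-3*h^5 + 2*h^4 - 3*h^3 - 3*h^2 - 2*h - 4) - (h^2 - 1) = -3*h^5 + 2*h^4 - 3*h^3 - 4*h^2 - 2*h - 3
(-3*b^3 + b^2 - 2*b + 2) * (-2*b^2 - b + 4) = 6*b^5 + b^4 - 9*b^3 + 2*b^2 - 10*b + 8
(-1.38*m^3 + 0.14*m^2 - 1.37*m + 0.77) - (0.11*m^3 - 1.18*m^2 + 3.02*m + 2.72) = -1.49*m^3 + 1.32*m^2 - 4.39*m - 1.95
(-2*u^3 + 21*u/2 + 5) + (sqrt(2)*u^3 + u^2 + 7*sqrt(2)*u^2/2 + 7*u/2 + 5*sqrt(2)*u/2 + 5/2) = -2*u^3 + sqrt(2)*u^3 + u^2 + 7*sqrt(2)*u^2/2 + 5*sqrt(2)*u/2 + 14*u + 15/2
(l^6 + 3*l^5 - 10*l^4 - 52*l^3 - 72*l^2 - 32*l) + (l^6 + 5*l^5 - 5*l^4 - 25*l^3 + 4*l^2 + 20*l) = 2*l^6 + 8*l^5 - 15*l^4 - 77*l^3 - 68*l^2 - 12*l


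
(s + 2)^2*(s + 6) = s^3 + 10*s^2 + 28*s + 24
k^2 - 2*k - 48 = (k - 8)*(k + 6)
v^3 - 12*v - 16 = (v - 4)*(v + 2)^2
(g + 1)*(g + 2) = g^2 + 3*g + 2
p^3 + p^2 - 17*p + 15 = (p - 3)*(p - 1)*(p + 5)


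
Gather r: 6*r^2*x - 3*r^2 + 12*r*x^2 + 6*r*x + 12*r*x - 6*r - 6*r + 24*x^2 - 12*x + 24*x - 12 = r^2*(6*x - 3) + r*(12*x^2 + 18*x - 12) + 24*x^2 + 12*x - 12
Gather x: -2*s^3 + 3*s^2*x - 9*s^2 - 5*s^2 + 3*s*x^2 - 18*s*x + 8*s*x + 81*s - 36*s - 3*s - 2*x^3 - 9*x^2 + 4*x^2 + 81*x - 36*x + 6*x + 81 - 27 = -2*s^3 - 14*s^2 + 42*s - 2*x^3 + x^2*(3*s - 5) + x*(3*s^2 - 10*s + 51) + 54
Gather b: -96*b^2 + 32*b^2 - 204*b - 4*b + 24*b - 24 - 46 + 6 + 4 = -64*b^2 - 184*b - 60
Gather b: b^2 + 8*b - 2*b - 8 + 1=b^2 + 6*b - 7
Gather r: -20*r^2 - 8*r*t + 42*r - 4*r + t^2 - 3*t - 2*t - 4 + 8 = -20*r^2 + r*(38 - 8*t) + t^2 - 5*t + 4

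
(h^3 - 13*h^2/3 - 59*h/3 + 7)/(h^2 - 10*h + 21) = (h^2 + 8*h/3 - 1)/(h - 3)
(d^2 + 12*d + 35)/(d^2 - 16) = (d^2 + 12*d + 35)/(d^2 - 16)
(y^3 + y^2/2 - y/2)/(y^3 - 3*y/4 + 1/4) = 2*y/(2*y - 1)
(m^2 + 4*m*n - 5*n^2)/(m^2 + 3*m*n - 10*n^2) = (m - n)/(m - 2*n)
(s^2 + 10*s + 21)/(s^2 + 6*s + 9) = (s + 7)/(s + 3)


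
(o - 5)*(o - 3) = o^2 - 8*o + 15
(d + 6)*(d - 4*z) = d^2 - 4*d*z + 6*d - 24*z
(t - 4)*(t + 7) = t^2 + 3*t - 28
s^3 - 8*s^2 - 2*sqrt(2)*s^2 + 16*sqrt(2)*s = s*(s - 8)*(s - 2*sqrt(2))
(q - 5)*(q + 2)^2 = q^3 - q^2 - 16*q - 20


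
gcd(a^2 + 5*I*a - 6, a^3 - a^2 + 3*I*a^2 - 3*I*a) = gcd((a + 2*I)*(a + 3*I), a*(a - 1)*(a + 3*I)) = a + 3*I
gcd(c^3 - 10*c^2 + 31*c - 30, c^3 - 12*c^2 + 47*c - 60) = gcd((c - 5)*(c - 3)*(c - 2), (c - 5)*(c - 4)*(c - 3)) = c^2 - 8*c + 15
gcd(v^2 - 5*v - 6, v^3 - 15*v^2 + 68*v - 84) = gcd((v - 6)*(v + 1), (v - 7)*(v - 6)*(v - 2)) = v - 6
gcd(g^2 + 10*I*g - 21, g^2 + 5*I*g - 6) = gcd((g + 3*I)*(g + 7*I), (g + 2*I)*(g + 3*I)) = g + 3*I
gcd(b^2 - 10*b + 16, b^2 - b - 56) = b - 8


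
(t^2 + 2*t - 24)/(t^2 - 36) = (t - 4)/(t - 6)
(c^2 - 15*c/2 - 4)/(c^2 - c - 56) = (c + 1/2)/(c + 7)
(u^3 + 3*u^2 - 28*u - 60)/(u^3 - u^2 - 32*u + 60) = (u + 2)/(u - 2)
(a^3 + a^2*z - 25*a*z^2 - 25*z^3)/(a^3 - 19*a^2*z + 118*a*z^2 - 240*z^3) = (a^2 + 6*a*z + 5*z^2)/(a^2 - 14*a*z + 48*z^2)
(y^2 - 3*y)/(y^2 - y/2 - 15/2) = 2*y/(2*y + 5)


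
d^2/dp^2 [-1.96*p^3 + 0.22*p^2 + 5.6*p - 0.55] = 0.44 - 11.76*p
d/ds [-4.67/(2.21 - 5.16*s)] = -24.0972/(5.16*s - 2.21)^2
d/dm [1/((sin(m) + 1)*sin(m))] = -(2/tan(m) + cos(m)/sin(m)^2)/(sin(m) + 1)^2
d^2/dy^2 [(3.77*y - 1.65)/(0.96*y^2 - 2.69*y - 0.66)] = ((23.4506 - 21.7152*y)*(-0.96*y^2 + 2.69*y + 0.66) - (1.92*y - 2.69)*(3.77*y - 1.65)*(3.84*y - 5.38))/(-0.96*y^2 + 2.69*y + 0.66)^3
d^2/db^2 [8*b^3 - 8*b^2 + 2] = 48*b - 16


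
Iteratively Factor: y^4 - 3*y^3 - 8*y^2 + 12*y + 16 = (y + 2)*(y^3 - 5*y^2 + 2*y + 8) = (y - 4)*(y + 2)*(y^2 - y - 2) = (y - 4)*(y - 2)*(y + 2)*(y + 1)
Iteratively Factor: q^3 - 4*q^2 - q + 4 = (q - 4)*(q^2 - 1) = (q - 4)*(q + 1)*(q - 1)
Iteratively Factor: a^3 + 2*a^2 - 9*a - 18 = (a + 3)*(a^2 - a - 6) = (a + 2)*(a + 3)*(a - 3)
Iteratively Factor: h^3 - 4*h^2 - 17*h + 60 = (h + 4)*(h^2 - 8*h + 15) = (h - 5)*(h + 4)*(h - 3)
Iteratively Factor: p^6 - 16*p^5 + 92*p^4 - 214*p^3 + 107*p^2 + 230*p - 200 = (p - 2)*(p^5 - 14*p^4 + 64*p^3 - 86*p^2 - 65*p + 100) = (p - 5)*(p - 2)*(p^4 - 9*p^3 + 19*p^2 + 9*p - 20) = (p - 5)*(p - 2)*(p - 1)*(p^3 - 8*p^2 + 11*p + 20) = (p - 5)^2*(p - 2)*(p - 1)*(p^2 - 3*p - 4) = (p - 5)^2*(p - 2)*(p - 1)*(p + 1)*(p - 4)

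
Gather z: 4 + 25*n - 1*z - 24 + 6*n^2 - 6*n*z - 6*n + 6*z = 6*n^2 + 19*n + z*(5 - 6*n) - 20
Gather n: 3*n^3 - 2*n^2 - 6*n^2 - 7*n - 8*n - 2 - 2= 3*n^3 - 8*n^2 - 15*n - 4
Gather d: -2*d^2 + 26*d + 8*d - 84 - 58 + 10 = -2*d^2 + 34*d - 132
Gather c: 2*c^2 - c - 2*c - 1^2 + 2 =2*c^2 - 3*c + 1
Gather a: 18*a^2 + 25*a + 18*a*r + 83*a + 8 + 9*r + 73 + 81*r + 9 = 18*a^2 + a*(18*r + 108) + 90*r + 90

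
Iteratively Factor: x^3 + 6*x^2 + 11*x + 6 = (x + 1)*(x^2 + 5*x + 6) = (x + 1)*(x + 3)*(x + 2)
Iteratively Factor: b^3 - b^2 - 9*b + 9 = (b - 3)*(b^2 + 2*b - 3) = (b - 3)*(b - 1)*(b + 3)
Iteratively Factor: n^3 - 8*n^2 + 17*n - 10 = (n - 1)*(n^2 - 7*n + 10) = (n - 5)*(n - 1)*(n - 2)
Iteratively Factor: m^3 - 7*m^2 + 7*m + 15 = (m - 5)*(m^2 - 2*m - 3) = (m - 5)*(m - 3)*(m + 1)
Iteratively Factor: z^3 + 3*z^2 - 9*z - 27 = (z + 3)*(z^2 - 9) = (z + 3)^2*(z - 3)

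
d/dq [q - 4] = 1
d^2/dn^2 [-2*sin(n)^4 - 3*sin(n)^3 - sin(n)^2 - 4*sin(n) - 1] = 32*sin(n)^4 + 27*sin(n)^3 - 20*sin(n)^2 - 14*sin(n) - 2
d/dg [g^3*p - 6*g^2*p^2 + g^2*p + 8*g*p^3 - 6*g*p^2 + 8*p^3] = p*(3*g^2 - 12*g*p + 2*g + 8*p^2 - 6*p)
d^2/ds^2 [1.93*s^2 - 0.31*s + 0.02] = 3.86000000000000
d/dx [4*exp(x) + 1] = 4*exp(x)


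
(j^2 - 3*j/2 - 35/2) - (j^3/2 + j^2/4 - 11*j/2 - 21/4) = -j^3/2 + 3*j^2/4 + 4*j - 49/4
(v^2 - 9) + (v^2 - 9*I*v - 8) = 2*v^2 - 9*I*v - 17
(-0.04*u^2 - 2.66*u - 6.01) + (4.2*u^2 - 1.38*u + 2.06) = 4.16*u^2 - 4.04*u - 3.95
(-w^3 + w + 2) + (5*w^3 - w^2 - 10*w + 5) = 4*w^3 - w^2 - 9*w + 7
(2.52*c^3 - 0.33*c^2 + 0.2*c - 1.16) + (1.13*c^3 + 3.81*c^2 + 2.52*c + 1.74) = 3.65*c^3 + 3.48*c^2 + 2.72*c + 0.58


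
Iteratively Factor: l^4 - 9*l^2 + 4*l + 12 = (l + 1)*(l^3 - l^2 - 8*l + 12) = (l + 1)*(l + 3)*(l^2 - 4*l + 4) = (l - 2)*(l + 1)*(l + 3)*(l - 2)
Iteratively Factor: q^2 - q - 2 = (q + 1)*(q - 2)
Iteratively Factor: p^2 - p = (p)*(p - 1)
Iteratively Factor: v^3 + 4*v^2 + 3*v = (v)*(v^2 + 4*v + 3) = v*(v + 3)*(v + 1)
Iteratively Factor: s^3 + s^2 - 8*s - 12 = (s + 2)*(s^2 - s - 6) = (s - 3)*(s + 2)*(s + 2)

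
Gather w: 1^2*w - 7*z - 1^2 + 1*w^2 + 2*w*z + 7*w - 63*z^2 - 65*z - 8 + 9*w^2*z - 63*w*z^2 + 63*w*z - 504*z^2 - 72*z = w^2*(9*z + 1) + w*(-63*z^2 + 65*z + 8) - 567*z^2 - 144*z - 9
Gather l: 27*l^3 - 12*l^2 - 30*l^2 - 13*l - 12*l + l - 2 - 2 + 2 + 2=27*l^3 - 42*l^2 - 24*l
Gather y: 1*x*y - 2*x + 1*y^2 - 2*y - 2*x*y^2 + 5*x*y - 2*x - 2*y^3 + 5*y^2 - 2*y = -4*x - 2*y^3 + y^2*(6 - 2*x) + y*(6*x - 4)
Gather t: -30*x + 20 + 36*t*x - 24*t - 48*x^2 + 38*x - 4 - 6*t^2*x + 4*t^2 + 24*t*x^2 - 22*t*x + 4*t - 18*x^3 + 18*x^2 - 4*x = t^2*(4 - 6*x) + t*(24*x^2 + 14*x - 20) - 18*x^3 - 30*x^2 + 4*x + 16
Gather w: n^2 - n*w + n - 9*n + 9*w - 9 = n^2 - 8*n + w*(9 - n) - 9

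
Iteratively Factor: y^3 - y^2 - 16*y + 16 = (y - 1)*(y^2 - 16) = (y - 1)*(y + 4)*(y - 4)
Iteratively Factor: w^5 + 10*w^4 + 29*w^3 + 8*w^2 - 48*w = (w + 4)*(w^4 + 6*w^3 + 5*w^2 - 12*w) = w*(w + 4)*(w^3 + 6*w^2 + 5*w - 12) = w*(w - 1)*(w + 4)*(w^2 + 7*w + 12) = w*(w - 1)*(w + 4)^2*(w + 3)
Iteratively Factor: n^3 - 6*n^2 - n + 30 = (n - 3)*(n^2 - 3*n - 10) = (n - 5)*(n - 3)*(n + 2)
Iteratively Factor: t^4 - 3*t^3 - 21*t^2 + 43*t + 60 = (t + 1)*(t^3 - 4*t^2 - 17*t + 60) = (t + 1)*(t + 4)*(t^2 - 8*t + 15) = (t - 3)*(t + 1)*(t + 4)*(t - 5)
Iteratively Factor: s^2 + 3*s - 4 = (s + 4)*(s - 1)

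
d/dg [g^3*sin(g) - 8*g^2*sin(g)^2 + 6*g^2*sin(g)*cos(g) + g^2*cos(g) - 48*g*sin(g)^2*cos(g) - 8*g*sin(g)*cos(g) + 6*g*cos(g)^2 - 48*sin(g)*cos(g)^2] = g^3*cos(g) + 2*g^2*sin(g) - 8*g^2*sin(2*g) + 6*g^2*cos(2*g) + 12*g*sin(g) - 36*g*sin(3*g) + 2*g*cos(g) - 8*g - 4*sin(2*g) - 24*cos(g) + 3*cos(2*g) - 24*cos(3*g) + 3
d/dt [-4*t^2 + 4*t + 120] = 4 - 8*t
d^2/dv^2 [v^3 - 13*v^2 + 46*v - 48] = 6*v - 26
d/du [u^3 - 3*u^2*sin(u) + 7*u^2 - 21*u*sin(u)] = -3*u^2*cos(u) + 3*u^2 - 6*u*sin(u) - 21*u*cos(u) + 14*u - 21*sin(u)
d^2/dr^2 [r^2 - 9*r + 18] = 2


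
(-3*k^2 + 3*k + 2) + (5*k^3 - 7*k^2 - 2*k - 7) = 5*k^3 - 10*k^2 + k - 5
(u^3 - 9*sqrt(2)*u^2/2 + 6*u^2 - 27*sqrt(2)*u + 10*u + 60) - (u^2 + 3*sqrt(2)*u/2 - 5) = u^3 - 9*sqrt(2)*u^2/2 + 5*u^2 - 57*sqrt(2)*u/2 + 10*u + 65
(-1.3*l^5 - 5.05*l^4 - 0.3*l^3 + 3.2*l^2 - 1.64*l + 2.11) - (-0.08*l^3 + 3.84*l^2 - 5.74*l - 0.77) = -1.3*l^5 - 5.05*l^4 - 0.22*l^3 - 0.64*l^2 + 4.1*l + 2.88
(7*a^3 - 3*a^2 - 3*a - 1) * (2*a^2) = 14*a^5 - 6*a^4 - 6*a^3 - 2*a^2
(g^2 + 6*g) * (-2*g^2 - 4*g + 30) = -2*g^4 - 16*g^3 + 6*g^2 + 180*g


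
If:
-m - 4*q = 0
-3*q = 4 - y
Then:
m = 16/3 - 4*y/3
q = y/3 - 4/3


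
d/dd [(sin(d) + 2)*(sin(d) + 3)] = (2*sin(d) + 5)*cos(d)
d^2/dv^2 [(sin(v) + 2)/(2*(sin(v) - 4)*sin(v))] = (-sin(v)^2 - 12*sin(v) + 26 - 20/sin(v) - 48/sin(v)^2 + 64/sin(v)^3)/(2*(sin(v) - 4)^3)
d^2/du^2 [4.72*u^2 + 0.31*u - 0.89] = 9.44000000000000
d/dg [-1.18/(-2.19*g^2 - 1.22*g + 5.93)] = (-5.1684*g - 1.4396)/(2.19*g^2 + 1.22*g - 5.93)^2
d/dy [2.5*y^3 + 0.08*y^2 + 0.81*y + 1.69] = 7.5*y^2 + 0.16*y + 0.81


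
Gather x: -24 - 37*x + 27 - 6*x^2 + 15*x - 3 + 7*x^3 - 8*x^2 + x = 7*x^3 - 14*x^2 - 21*x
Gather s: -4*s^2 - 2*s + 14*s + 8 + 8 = -4*s^2 + 12*s + 16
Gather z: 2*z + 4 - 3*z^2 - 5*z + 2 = -3*z^2 - 3*z + 6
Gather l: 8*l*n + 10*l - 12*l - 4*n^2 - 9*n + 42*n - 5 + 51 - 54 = l*(8*n - 2) - 4*n^2 + 33*n - 8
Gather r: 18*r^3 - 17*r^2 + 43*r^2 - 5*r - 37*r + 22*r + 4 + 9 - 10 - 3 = 18*r^3 + 26*r^2 - 20*r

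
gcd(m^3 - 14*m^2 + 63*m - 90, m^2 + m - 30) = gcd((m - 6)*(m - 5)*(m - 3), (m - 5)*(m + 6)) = m - 5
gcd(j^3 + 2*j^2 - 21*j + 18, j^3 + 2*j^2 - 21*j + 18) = j^3 + 2*j^2 - 21*j + 18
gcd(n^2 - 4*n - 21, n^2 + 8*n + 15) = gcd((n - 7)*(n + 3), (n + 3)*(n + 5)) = n + 3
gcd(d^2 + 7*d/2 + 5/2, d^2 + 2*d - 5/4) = d + 5/2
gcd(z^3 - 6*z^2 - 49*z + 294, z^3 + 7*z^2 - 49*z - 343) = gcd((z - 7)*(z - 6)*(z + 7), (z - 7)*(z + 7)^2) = z^2 - 49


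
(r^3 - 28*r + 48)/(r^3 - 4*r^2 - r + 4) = (r^2 + 4*r - 12)/(r^2 - 1)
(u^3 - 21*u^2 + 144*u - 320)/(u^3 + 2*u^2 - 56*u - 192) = (u^2 - 13*u + 40)/(u^2 + 10*u + 24)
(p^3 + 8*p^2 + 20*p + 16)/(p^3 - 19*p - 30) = (p^2 + 6*p + 8)/(p^2 - 2*p - 15)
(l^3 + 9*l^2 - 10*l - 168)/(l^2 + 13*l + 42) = l - 4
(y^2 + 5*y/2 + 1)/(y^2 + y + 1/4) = 2*(y + 2)/(2*y + 1)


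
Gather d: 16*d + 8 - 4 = 16*d + 4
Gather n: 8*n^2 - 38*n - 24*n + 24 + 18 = 8*n^2 - 62*n + 42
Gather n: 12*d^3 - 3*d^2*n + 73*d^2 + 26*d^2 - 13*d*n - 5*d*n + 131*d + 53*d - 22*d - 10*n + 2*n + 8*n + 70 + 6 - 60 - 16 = 12*d^3 + 99*d^2 + 162*d + n*(-3*d^2 - 18*d)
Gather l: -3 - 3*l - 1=-3*l - 4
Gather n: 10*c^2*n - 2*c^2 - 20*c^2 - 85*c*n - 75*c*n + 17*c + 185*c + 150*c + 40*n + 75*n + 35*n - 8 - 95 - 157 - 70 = -22*c^2 + 352*c + n*(10*c^2 - 160*c + 150) - 330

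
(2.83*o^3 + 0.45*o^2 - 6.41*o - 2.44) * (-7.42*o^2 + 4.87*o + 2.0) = -20.9986*o^5 + 10.4431*o^4 + 55.4137*o^3 - 12.2119*o^2 - 24.7028*o - 4.88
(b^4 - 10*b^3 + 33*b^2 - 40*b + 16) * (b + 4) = b^5 - 6*b^4 - 7*b^3 + 92*b^2 - 144*b + 64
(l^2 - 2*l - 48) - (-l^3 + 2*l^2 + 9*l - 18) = l^3 - l^2 - 11*l - 30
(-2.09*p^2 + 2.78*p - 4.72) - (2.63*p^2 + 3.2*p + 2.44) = -4.72*p^2 - 0.42*p - 7.16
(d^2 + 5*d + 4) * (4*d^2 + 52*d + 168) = 4*d^4 + 72*d^3 + 444*d^2 + 1048*d + 672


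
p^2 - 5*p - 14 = (p - 7)*(p + 2)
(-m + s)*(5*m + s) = -5*m^2 + 4*m*s + s^2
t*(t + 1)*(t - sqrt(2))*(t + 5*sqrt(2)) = t^4 + t^3 + 4*sqrt(2)*t^3 - 10*t^2 + 4*sqrt(2)*t^2 - 10*t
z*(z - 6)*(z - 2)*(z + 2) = z^4 - 6*z^3 - 4*z^2 + 24*z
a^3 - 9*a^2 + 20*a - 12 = (a - 6)*(a - 2)*(a - 1)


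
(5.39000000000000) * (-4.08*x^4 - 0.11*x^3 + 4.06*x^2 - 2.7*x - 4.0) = -21.9912*x^4 - 0.5929*x^3 + 21.8834*x^2 - 14.553*x - 21.56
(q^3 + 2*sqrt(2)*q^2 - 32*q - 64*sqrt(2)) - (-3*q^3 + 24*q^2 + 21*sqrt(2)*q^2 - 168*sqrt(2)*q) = 4*q^3 - 19*sqrt(2)*q^2 - 24*q^2 - 32*q + 168*sqrt(2)*q - 64*sqrt(2)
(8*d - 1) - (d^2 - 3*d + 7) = -d^2 + 11*d - 8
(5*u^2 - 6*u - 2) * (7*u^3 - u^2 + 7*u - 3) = 35*u^5 - 47*u^4 + 27*u^3 - 55*u^2 + 4*u + 6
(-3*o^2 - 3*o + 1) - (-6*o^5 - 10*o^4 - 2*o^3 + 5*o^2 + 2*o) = 6*o^5 + 10*o^4 + 2*o^3 - 8*o^2 - 5*o + 1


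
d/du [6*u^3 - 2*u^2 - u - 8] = 18*u^2 - 4*u - 1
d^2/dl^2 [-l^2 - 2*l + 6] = -2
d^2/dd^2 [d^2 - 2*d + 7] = 2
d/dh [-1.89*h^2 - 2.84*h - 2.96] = -3.78*h - 2.84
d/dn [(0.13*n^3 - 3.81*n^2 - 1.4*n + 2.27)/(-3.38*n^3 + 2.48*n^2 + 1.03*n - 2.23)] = (-12.5554*n^4 - 9.1962*n^3 + 21.6958*n^2 + 5.7334*n + 0.7839)/(11.4244*n^6 - 16.7648*n^5 - 0.812399999999999*n^4 + 20.1836*n^3 - 9.9999*n^2 - 4.5938*n + 4.9729)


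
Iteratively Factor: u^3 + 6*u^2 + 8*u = (u)*(u^2 + 6*u + 8) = u*(u + 4)*(u + 2)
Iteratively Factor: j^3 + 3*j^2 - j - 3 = (j + 3)*(j^2 - 1) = (j + 1)*(j + 3)*(j - 1)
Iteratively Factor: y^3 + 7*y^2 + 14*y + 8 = (y + 1)*(y^2 + 6*y + 8) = (y + 1)*(y + 2)*(y + 4)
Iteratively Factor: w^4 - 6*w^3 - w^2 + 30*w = (w + 2)*(w^3 - 8*w^2 + 15*w) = (w - 3)*(w + 2)*(w^2 - 5*w) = (w - 5)*(w - 3)*(w + 2)*(w)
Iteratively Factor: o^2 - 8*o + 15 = (o - 5)*(o - 3)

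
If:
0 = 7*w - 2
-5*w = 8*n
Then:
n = -5/28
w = 2/7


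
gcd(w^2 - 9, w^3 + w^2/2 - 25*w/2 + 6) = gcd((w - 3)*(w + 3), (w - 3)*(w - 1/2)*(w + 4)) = w - 3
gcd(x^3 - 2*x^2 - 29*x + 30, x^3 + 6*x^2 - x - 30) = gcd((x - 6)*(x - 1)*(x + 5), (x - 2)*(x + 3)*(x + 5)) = x + 5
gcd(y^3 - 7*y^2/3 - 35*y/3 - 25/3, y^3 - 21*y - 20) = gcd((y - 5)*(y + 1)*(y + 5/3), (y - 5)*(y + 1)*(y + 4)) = y^2 - 4*y - 5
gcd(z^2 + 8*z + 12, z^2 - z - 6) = z + 2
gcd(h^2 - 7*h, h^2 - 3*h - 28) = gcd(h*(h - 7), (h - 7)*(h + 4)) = h - 7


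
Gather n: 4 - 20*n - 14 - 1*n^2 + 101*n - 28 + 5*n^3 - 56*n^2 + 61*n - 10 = 5*n^3 - 57*n^2 + 142*n - 48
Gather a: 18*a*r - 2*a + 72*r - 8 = a*(18*r - 2) + 72*r - 8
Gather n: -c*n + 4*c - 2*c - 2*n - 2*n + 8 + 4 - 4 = 2*c + n*(-c - 4) + 8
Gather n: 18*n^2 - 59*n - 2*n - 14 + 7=18*n^2 - 61*n - 7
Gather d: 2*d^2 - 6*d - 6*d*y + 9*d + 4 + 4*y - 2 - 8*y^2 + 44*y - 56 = 2*d^2 + d*(3 - 6*y) - 8*y^2 + 48*y - 54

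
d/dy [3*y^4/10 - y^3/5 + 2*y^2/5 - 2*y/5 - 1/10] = 6*y^3/5 - 3*y^2/5 + 4*y/5 - 2/5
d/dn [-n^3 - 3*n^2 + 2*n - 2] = -3*n^2 - 6*n + 2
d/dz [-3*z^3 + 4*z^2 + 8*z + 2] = -9*z^2 + 8*z + 8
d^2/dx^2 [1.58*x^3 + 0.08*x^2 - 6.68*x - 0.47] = 9.48*x + 0.16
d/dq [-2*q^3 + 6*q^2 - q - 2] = -6*q^2 + 12*q - 1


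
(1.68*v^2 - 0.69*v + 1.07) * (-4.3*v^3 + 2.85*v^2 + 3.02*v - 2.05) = -7.224*v^5 + 7.755*v^4 - 1.4939*v^3 - 2.4783*v^2 + 4.6459*v - 2.1935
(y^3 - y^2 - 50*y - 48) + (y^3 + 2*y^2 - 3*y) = 2*y^3 + y^2 - 53*y - 48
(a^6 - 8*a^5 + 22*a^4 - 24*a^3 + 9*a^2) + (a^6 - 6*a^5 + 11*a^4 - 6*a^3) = 2*a^6 - 14*a^5 + 33*a^4 - 30*a^3 + 9*a^2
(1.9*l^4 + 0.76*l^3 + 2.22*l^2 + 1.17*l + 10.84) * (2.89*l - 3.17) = 5.491*l^5 - 3.8266*l^4 + 4.0066*l^3 - 3.6561*l^2 + 27.6187*l - 34.3628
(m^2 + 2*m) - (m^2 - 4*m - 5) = 6*m + 5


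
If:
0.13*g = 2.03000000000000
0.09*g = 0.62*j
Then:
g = 15.62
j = 2.27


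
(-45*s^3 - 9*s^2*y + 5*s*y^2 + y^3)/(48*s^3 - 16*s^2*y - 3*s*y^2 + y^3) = (15*s^2 + 8*s*y + y^2)/(-16*s^2 + y^2)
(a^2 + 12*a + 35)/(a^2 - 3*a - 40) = (a + 7)/(a - 8)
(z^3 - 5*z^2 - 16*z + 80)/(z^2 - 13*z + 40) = (z^2 - 16)/(z - 8)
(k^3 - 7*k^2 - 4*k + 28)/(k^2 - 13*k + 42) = (k^2 - 4)/(k - 6)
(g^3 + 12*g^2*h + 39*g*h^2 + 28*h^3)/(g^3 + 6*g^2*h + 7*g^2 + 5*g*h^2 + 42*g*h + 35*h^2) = (g^2 + 11*g*h + 28*h^2)/(g^2 + 5*g*h + 7*g + 35*h)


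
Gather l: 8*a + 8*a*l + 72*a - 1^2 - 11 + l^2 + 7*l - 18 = 80*a + l^2 + l*(8*a + 7) - 30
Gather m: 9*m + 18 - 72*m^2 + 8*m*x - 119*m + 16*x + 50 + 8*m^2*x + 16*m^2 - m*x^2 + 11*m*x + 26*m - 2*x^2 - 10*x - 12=m^2*(8*x - 56) + m*(-x^2 + 19*x - 84) - 2*x^2 + 6*x + 56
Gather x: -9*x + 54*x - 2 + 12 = 45*x + 10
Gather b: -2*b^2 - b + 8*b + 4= -2*b^2 + 7*b + 4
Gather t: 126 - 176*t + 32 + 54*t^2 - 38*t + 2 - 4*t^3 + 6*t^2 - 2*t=-4*t^3 + 60*t^2 - 216*t + 160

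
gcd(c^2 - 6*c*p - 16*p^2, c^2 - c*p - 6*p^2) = c + 2*p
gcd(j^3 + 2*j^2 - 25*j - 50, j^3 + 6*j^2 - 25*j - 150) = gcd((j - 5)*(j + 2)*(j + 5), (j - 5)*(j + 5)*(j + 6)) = j^2 - 25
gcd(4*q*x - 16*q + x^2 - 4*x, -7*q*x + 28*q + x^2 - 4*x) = x - 4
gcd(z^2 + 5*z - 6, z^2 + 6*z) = z + 6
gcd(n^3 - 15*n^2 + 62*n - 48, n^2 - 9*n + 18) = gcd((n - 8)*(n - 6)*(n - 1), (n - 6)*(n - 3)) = n - 6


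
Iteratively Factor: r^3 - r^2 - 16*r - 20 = (r + 2)*(r^2 - 3*r - 10) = (r - 5)*(r + 2)*(r + 2)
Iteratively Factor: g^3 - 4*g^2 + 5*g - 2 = (g - 2)*(g^2 - 2*g + 1) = (g - 2)*(g - 1)*(g - 1)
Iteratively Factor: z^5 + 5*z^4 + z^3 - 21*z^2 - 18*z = (z - 2)*(z^4 + 7*z^3 + 15*z^2 + 9*z) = (z - 2)*(z + 3)*(z^3 + 4*z^2 + 3*z) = z*(z - 2)*(z + 3)*(z^2 + 4*z + 3) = z*(z - 2)*(z + 1)*(z + 3)*(z + 3)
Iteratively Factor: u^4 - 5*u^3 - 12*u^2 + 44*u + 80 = (u + 2)*(u^3 - 7*u^2 + 2*u + 40) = (u + 2)^2*(u^2 - 9*u + 20) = (u - 5)*(u + 2)^2*(u - 4)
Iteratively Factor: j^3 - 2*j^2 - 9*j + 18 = (j - 3)*(j^2 + j - 6) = (j - 3)*(j + 3)*(j - 2)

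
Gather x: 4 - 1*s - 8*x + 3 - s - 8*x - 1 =-2*s - 16*x + 6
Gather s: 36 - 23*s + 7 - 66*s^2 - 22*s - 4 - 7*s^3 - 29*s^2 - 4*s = -7*s^3 - 95*s^2 - 49*s + 39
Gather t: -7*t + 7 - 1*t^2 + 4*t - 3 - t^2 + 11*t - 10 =-2*t^2 + 8*t - 6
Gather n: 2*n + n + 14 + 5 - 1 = 3*n + 18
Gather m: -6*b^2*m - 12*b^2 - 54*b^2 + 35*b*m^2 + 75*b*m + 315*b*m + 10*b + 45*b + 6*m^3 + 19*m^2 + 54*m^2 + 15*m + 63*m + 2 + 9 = -66*b^2 + 55*b + 6*m^3 + m^2*(35*b + 73) + m*(-6*b^2 + 390*b + 78) + 11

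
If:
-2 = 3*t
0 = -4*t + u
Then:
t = -2/3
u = -8/3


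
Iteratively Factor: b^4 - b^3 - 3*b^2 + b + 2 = (b + 1)*(b^3 - 2*b^2 - b + 2) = (b - 1)*(b + 1)*(b^2 - b - 2) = (b - 2)*(b - 1)*(b + 1)*(b + 1)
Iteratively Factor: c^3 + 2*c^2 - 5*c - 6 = (c + 3)*(c^2 - c - 2) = (c - 2)*(c + 3)*(c + 1)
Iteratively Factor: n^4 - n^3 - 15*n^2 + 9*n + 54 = (n + 2)*(n^3 - 3*n^2 - 9*n + 27) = (n - 3)*(n + 2)*(n^2 - 9) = (n - 3)^2*(n + 2)*(n + 3)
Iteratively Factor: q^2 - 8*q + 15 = (q - 3)*(q - 5)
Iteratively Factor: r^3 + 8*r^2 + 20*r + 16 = (r + 2)*(r^2 + 6*r + 8) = (r + 2)*(r + 4)*(r + 2)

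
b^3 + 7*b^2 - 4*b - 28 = (b - 2)*(b + 2)*(b + 7)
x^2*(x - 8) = x^3 - 8*x^2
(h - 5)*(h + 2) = h^2 - 3*h - 10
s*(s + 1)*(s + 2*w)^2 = s^4 + 4*s^3*w + s^3 + 4*s^2*w^2 + 4*s^2*w + 4*s*w^2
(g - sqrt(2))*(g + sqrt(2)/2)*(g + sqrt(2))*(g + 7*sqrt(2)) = g^4 + 15*sqrt(2)*g^3/2 + 5*g^2 - 15*sqrt(2)*g - 14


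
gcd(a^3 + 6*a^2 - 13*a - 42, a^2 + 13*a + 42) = a + 7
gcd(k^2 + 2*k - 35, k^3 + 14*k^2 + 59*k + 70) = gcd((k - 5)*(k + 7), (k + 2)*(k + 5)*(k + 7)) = k + 7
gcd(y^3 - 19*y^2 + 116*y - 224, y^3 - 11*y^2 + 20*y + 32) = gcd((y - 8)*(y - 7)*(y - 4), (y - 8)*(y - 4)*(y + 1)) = y^2 - 12*y + 32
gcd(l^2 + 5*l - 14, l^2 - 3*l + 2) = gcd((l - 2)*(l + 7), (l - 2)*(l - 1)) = l - 2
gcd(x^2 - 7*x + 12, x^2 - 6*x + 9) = x - 3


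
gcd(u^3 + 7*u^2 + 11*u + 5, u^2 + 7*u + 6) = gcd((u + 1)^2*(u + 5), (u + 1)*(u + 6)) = u + 1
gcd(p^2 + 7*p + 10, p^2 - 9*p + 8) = 1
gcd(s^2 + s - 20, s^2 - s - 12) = s - 4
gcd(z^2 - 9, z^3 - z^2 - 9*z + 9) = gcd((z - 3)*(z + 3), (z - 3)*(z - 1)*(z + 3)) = z^2 - 9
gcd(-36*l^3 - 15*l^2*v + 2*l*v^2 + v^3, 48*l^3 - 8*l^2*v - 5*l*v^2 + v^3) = -12*l^2 - l*v + v^2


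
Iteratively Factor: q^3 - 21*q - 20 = (q + 4)*(q^2 - 4*q - 5) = (q + 1)*(q + 4)*(q - 5)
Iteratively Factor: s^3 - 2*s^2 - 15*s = (s)*(s^2 - 2*s - 15) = s*(s - 5)*(s + 3)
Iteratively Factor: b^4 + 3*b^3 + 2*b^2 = (b)*(b^3 + 3*b^2 + 2*b) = b*(b + 1)*(b^2 + 2*b) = b^2*(b + 1)*(b + 2)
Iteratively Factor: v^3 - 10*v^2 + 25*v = (v - 5)*(v^2 - 5*v) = v*(v - 5)*(v - 5)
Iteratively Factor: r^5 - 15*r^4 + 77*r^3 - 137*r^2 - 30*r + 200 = (r - 2)*(r^4 - 13*r^3 + 51*r^2 - 35*r - 100) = (r - 4)*(r - 2)*(r^3 - 9*r^2 + 15*r + 25) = (r - 5)*(r - 4)*(r - 2)*(r^2 - 4*r - 5) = (r - 5)*(r - 4)*(r - 2)*(r + 1)*(r - 5)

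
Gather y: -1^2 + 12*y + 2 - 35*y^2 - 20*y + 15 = -35*y^2 - 8*y + 16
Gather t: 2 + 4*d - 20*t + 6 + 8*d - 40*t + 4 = 12*d - 60*t + 12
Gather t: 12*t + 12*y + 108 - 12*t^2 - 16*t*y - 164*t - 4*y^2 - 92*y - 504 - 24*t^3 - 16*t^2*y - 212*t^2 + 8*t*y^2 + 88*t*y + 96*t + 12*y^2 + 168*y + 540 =-24*t^3 + t^2*(-16*y - 224) + t*(8*y^2 + 72*y - 56) + 8*y^2 + 88*y + 144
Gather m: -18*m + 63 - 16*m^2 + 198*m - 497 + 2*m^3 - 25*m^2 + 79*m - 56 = 2*m^3 - 41*m^2 + 259*m - 490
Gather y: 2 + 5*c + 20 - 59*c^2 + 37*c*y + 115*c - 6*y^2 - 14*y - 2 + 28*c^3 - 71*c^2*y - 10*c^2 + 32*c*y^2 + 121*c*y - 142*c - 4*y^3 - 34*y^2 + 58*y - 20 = 28*c^3 - 69*c^2 - 22*c - 4*y^3 + y^2*(32*c - 40) + y*(-71*c^2 + 158*c + 44)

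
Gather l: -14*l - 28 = -14*l - 28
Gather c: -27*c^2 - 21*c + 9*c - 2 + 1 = -27*c^2 - 12*c - 1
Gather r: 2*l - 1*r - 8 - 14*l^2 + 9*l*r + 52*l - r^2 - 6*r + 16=-14*l^2 + 54*l - r^2 + r*(9*l - 7) + 8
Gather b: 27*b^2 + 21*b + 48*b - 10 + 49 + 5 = 27*b^2 + 69*b + 44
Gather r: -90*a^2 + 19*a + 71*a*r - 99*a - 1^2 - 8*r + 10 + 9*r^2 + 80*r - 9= -90*a^2 - 80*a + 9*r^2 + r*(71*a + 72)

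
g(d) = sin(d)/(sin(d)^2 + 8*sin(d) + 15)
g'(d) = (-2*sin(d)*cos(d) - 8*cos(d))*sin(d)/(sin(d)^2 + 8*sin(d) + 15)^2 + cos(d)/(sin(d)^2 + 8*sin(d) + 15) = (cos(d)^2 + 14)*cos(d)/((sin(d) + 3)^2*(sin(d) + 5)^2)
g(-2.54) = -0.05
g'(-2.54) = -0.10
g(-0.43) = -0.04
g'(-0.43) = 0.10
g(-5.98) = 0.02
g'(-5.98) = 0.05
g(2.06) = 0.04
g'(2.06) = -0.01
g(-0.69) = -0.06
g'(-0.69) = 0.11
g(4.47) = -0.12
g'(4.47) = -0.05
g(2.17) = 0.04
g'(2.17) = -0.02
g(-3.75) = 0.03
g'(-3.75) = -0.03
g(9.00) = 0.02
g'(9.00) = -0.04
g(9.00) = 0.02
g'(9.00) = -0.04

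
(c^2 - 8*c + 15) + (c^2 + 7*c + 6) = 2*c^2 - c + 21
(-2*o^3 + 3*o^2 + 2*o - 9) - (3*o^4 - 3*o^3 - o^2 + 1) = -3*o^4 + o^3 + 4*o^2 + 2*o - 10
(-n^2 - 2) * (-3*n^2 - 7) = 3*n^4 + 13*n^2 + 14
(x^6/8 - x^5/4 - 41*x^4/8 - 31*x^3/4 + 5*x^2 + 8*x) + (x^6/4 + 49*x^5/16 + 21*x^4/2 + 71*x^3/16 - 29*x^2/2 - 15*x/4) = 3*x^6/8 + 45*x^5/16 + 43*x^4/8 - 53*x^3/16 - 19*x^2/2 + 17*x/4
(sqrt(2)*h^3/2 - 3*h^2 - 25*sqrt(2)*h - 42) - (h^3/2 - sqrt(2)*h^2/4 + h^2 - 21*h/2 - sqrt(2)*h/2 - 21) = -h^3/2 + sqrt(2)*h^3/2 - 4*h^2 + sqrt(2)*h^2/4 - 49*sqrt(2)*h/2 + 21*h/2 - 21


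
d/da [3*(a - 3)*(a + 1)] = 6*a - 6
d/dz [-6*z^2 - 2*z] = -12*z - 2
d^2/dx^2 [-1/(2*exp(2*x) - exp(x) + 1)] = (-2*(4*exp(x) - 1)^2*exp(x) + (8*exp(x) - 1)*(2*exp(2*x) - exp(x) + 1))*exp(x)/(2*exp(2*x) - exp(x) + 1)^3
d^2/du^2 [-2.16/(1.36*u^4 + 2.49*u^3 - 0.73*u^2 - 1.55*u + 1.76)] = ((35.2512*u^2 + 32.2704*u - 3.1536)*(1.36*u^4 + 2.49*u^3 - 0.73*u^2 - 1.55*u + 1.76) - 2.16*(5.44*u^3 + 7.47*u^2 - 1.46*u - 1.55)*(10.88*u^3 + 14.94*u^2 - 2.92*u - 3.1))/(1.36*u^4 + 2.49*u^3 - 0.73*u^2 - 1.55*u + 1.76)^3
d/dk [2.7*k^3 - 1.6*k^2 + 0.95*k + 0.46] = 8.1*k^2 - 3.2*k + 0.95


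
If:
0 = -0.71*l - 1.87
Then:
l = -2.63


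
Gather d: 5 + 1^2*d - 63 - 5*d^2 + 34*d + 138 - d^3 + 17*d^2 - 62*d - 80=-d^3 + 12*d^2 - 27*d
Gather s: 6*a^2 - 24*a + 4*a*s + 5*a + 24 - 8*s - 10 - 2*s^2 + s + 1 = 6*a^2 - 19*a - 2*s^2 + s*(4*a - 7) + 15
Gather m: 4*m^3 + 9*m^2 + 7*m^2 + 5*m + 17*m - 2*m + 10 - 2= 4*m^3 + 16*m^2 + 20*m + 8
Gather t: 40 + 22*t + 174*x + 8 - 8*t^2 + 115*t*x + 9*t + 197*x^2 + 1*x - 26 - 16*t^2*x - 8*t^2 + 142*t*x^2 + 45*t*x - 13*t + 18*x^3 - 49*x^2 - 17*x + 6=t^2*(-16*x - 16) + t*(142*x^2 + 160*x + 18) + 18*x^3 + 148*x^2 + 158*x + 28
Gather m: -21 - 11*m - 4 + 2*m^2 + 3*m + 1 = 2*m^2 - 8*m - 24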